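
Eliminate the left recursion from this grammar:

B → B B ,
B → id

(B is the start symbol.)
B is directly left-recursive. The standard transformation for
  A → A α₁ | ... | A α_m | β₁ | ... | β_n
is
  A  → β₁ A' | ... | β_n A'
  A' → α₁ A' | ... | α_m A' | ε

B → id becomes B → id B'
B → B B , becomes B' → B , B'
Add B' → ε

Resulting grammar:
B → id B'
B' → B , B'
B' → ε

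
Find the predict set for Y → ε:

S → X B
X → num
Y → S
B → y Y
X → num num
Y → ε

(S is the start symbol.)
PREDICT(Y → ε) = (FIRST(RHS) \ {ε}) ∪ (FOLLOW(Y) if ε ∈ FIRST(RHS), i.e. RHS ⇒* ε)
The right-hand side is ε (FIRST(ε) = { ε }), so the predict set is FOLLOW(Y) = { $ }
PREDICT(Y → ε) = { $ }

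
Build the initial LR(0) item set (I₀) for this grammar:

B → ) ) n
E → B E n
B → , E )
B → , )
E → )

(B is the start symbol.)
{ [B → . ) ) n], [B → . , )], [B → . , E )], [B' → . B] }

First, augment the grammar with B' → B
I₀ = CLOSURE({ [B' → . B] }):
  [B' → . B] has the dot before B: add [B → . ) ) n], [B → . , E )], [B → . , )]
No further items can be added.

I₀ = { [B → . ) ) n], [B → . , )], [B → . , E )], [B' → . B] }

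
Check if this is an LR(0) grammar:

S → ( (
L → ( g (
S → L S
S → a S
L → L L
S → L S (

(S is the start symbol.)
No. Shift-reduce conflict between [L → L L .] and [L → . ( g (]

Augment with S' → S and build the canonical LR(0) collection (I0 = CLOSURE({[S' → . S]}), then GOTO on every symbol after a dot until no new states appear). It has 12 states:
  I0: { [L → . ( g (], [L → . L L], [S → . ( (], [S → . L S (], [S → . L S], [S → . a S], [S' → . S] }  — shift
  I1: { [L → ( . g (], [S → ( . (] }  — shift
  I2: { [L → . ( g (], [L → . L L], [L → L . L], [S → . ( (], [S → . L S (], [S → . L S], [S → . a S], [S → L . S (], [S → L . S] }  — shift
  I3: { [S' → S .] }  — accept
  I4: { [L → . ( g (], [L → . L L], [S → . ( (], [S → . L S (], [S → . L S], [S → . a S], [S → a . S] }  — shift
  I5: { [S → a S .] }  — reduce
  I6: { [L → . ( g (], [L → . L L], [L → L . L], [L → L L .], [S → . ( (], [S → . L S (], [S → . L S], [S → . a S], [S → L . S (], [S → L . S] }  — shift, reduce
  I7: { [S → L S . (], [S → L S .] }  — shift, reduce
  I8: { [S → L S ( .] }  — reduce
  I9: { [S → ( ( .] }  — reduce
  I10: { [L → ( g . (] }  — shift
  I11: { [L → ( g ( .] }  — reduce

Conflict in state I6:
  Shift-reduce conflict between [L → L L .] and [L → . ( g (]
So the grammar is NOT LR(0).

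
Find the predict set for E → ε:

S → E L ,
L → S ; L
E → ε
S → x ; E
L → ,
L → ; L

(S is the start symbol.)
PREDICT(E → ε) = (FIRST(RHS) \ {ε}) ∪ (FOLLOW(E) if ε ∈ FIRST(RHS), i.e. RHS ⇒* ε)
The right-hand side is ε (FIRST(ε) = { ε }), so the predict set is FOLLOW(E) = { $, ',', ';', 'x' }
PREDICT(E → ε) = { $, ',', ';', 'x' }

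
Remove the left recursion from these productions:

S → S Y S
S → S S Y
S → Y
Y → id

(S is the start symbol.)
S → Y S'
S' → Y S S'
S' → S Y S'
S' → ε
Y → id

S is directly left-recursive. The standard transformation for
  A → A α₁ | ... | A α_m | β₁ | ... | β_n
is
  A  → β₁ A' | ... | β_n A'
  A' → α₁ A' | ... | α_m A' | ε

S → Y becomes S → Y S'
S → S Y S becomes S' → Y S S'
S → S S Y becomes S' → S Y S'
Add S' → ε

Productions for other non-terminals are unchanged:
  Y → id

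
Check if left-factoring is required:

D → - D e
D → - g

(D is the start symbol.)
Yes, D has productions with common prefix '-'

Left-factoring is needed when two productions for the same non-terminal
share a common prefix on the right-hand side.

Productions for D:
  D → - D e
  D → - g

Found common prefix '-' in productions for D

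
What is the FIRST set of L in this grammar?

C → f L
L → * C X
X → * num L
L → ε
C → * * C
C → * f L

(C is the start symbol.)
From L → * C X:
  - '*' is a terminal: add '*' and stop
From L → ε:
  - ε-production, so ε ∈ FIRST(L)

Collecting: FIRST(L) = { '*', ε }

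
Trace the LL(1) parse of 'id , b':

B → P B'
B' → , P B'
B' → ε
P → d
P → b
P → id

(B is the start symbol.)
Stack is shown with the top on the left.

Stack     Input     Action
--------------------------
B $       id , b $  output B → P B'
P B' $    id , b $  output P → id
id B' $   id , b $  match 'id'
B' $      , b $     output B' → , P B'
, P B' $  , b $     match ','
P B' $    b $       output P → b
b B' $    b $       match 'b'
B' $      $         output B' → ε
$         $         accept

The string is accepted.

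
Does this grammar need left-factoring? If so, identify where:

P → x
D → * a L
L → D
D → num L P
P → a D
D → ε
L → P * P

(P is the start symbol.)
No, left-factoring is not needed

Left-factoring is needed when two productions for the same non-terminal
share a common prefix on the right-hand side.

Productions for P:
  P → x
  P → a D
Productions for D:
  D → * a L
  D → num L P
  D → ε
Productions for L:
  L → D
  L → P * P

No common prefixes found.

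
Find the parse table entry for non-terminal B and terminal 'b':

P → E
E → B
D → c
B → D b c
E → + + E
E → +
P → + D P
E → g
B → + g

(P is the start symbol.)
Empty (error entry)

To find M[B, 'b'], we find productions for B where 'b' is in the predict set (PREDICT(N → α) = (FIRST(α) \ {ε}) ∪ (FOLLOW(N) if α ⇒* ε)).

Relevant sets:
  FIRST(D) = { 'c' }

B → D b c: PREDICT = { 'c' }
B → + g: PREDICT = { '+' }

M[B, 'b'] is empty (no production applies)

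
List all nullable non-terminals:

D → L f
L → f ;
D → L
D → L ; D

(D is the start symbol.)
A non-terminal is nullable if it can derive ε (the empty string): either it has an ε-production, or it has a production whose right-hand side consists entirely of nullable non-terminals.

There are no ε-productions, so no non-terminal can derive ε.
No non-terminals are nullable.

Answer: None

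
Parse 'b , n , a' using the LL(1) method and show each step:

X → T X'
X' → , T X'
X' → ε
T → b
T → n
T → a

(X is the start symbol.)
Stack is shown with the top on the left.

Stack     Input        Action
-----------------------------
X $       b , n , a $  output X → T X'
T X' $    b , n , a $  output T → b
b X' $    b , n , a $  match 'b'
X' $      , n , a $    output X' → , T X'
, T X' $  , n , a $    match ','
T X' $    n , a $      output T → n
n X' $    n , a $      match 'n'
X' $      , a $        output X' → , T X'
, T X' $  , a $        match ','
T X' $    a $          output T → a
a X' $    a $          match 'a'
X' $      $            output X' → ε
$         $            accept

The string is accepted.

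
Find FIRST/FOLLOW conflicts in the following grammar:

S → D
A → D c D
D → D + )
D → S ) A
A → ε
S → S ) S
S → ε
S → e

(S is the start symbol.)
Yes. S → D with FOLLOW(S) on { ')' }; S → S ')' S with FOLLOW(S) on { ')' }; A → D c D with FOLLOW(A) on { ')' }

A FIRST/FOLLOW conflict occurs when a non-terminal N has a nullable alternative N → β (β ⇒* ε) and another alternative N → α with FIRST(α) ∩ FOLLOW(N) ≠ ∅: on such a lookahead the parser cannot decide between expanding α and letting N vanish via β.

Nullable non-terminals: A, S.
FIRST sets used below: FIRST(D) = { ')', 'e' }, FIRST(S) = { ')', 'e', ε }

A: nullable alternative(s) A → ε; FOLLOW(A) = { $, ')', '+', 'c' }
  A → D c D: FIRST \ {ε} = { ')', 'e' } — overlaps FOLLOW(A) on { ')' }: CONFLICT
  A → ε: FIRST \ {ε} = { } — this is the only nullable alternative, skip

S: nullable alternative(s) S → ε; FOLLOW(S) = { $, ')' }
  S → D: FIRST \ {ε} = { ')', 'e' } — overlaps FOLLOW(S) on { ')' }: CONFLICT
  S → S ) S: FIRST \ {ε} = { ')', 'e' } — overlaps FOLLOW(S) on { ')' }: CONFLICT
  S → ε: FIRST \ {ε} = { } — this is the only nullable alternative, skip
  S → e: FIRST \ {ε} = { 'e' } — disjoint from FOLLOW(S)

D has no nullable alternative, so no FIRST/FOLLOW check is needed there.

So the grammar has 3 FIRST/FOLLOW conflicts (marked CONFLICT above).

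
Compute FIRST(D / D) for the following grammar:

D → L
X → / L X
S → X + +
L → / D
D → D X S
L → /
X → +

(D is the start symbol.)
{ '/' }

FIRST sets of the non-terminals involved (from the grammar, by fixed-point iteration):
  FIRST(D) = { '/' }

To compute FIRST(D / D), process the symbols left to right:
Symbol D is a non-terminal. Add FIRST(D) \ {ε} = { '/' }
D is not nullable (ε ∉ FIRST(D)), so stop here.
FIRST(D / D) = { '/' }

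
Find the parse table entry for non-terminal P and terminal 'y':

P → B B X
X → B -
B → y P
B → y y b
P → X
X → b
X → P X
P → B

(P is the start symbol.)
To find M[P, 'y'], we find productions for P where 'y' is in the predict set (PREDICT(N → α) = (FIRST(α) \ {ε}) ∪ (FOLLOW(N) if α ⇒* ε)).

Relevant sets:
  FIRST(B) = { 'y' }
  FIRST(X) = { 'b', 'y' }

P → B B X: PREDICT = { 'y' }
  'y' is in predict set, so this production goes in M[P, 'y']
P → X: PREDICT = { 'b', 'y' }
  'y' is in predict set, so this production goes in M[P, 'y']
P → B: PREDICT = { 'y' }
  'y' is in predict set, so this production goes in M[P, 'y']

M[P, 'y'] = P → B B X, P → X, P → B  (a multiply-defined cell — the grammar is not LL(1))

Answer: P → B B X, P → X, P → B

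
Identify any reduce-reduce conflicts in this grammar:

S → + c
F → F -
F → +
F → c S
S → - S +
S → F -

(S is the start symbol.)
Yes — I7: [F → F - .] vs [S → F - .]

A reduce-reduce conflict occurs when an LR(0) state has two complete items [A → α .] and [B → β .] — both call for a reduction, and with no lookahead the parser cannot choose between them.

Augment with S' → S and build the canonical LR(0) collection (I0 = CLOSURE({[S' → . S]}), then GOTO on every symbol after a dot until no new states appear). It has 11 states:
  I0: { [F → . +], [F → . F -], [F → . c S], [S → . + c], [S → . - S +], [S → . F -], [S' → . S] }  — shift
  I1: { [F → + .], [S → + . c] }  — shift, reduce
  I2: { [F → . +], [F → . F -], [F → . c S], [S → - . S +], [S → . + c], [S → . - S +], [S → . F -] }  — shift
  I3: { [F → F . -], [S → F . -] }  — shift
  I4: { [S' → S .] }  — accept
  I5: { [F → . +], [F → . F -], [F → . c S], [F → c . S], [S → . + c], [S → . - S +], [S → . F -] }  — shift
  I6: { [F → c S .] }  — reduce
  I7: { [F → F - .], [S → F - .] }  — 2 reduces
  I8: { [S → - S . +] }  — shift
  I9: { [S → - S + .] }  — reduce
  I10: { [S → + c .] }  — reduce

I7 contains complete items [F → F - .], [S → F - .] — reduce-reduce conflict.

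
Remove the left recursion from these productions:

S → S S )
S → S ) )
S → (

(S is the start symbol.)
S is directly left-recursive. The standard transformation for
  A → A α₁ | ... | A α_m | β₁ | ... | β_n
is
  A  → β₁ A' | ... | β_n A'
  A' → α₁ A' | ... | α_m A' | ε

S → ( becomes S → ( S'
S → S S ) becomes S' → S ) S'
S → S ) ) becomes S' → ) ) S'
Add S' → ε

Resulting grammar:
S → ( S'
S' → S ) S'
S' → ) ) S'
S' → ε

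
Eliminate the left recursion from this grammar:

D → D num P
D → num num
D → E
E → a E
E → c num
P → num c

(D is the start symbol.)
D → num num D'
D → E D'
D' → num P D'
D' → ε
E → a E
E → c num
P → num c

D is directly left-recursive. The standard transformation for
  A → A α₁ | ... | A α_m | β₁ | ... | β_n
is
  A  → β₁ A' | ... | β_n A'
  A' → α₁ A' | ... | α_m A' | ε

D → num num becomes D → num num D'
D → E becomes D → E D'
D → D num P becomes D' → num P D'
Add D' → ε

Productions for other non-terminals are unchanged:
  E → a E
  E → c num
  P → num c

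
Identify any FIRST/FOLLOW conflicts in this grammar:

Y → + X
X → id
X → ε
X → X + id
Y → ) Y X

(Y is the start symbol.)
A FIRST/FOLLOW conflict occurs when a non-terminal N has a nullable alternative N → β (β ⇒* ε) and another alternative N → α with FIRST(α) ∩ FOLLOW(N) ≠ ∅: on such a lookahead the parser cannot decide between expanding α and letting N vanish via β.

Nullable non-terminals: X.
FIRST sets used below: FIRST(X) = { '+', 'id', ε }

X: nullable alternative(s) X → ε; FOLLOW(X) = { $, '+', 'id' }
  X → id: FIRST \ {ε} = { 'id' } — overlaps FOLLOW(X) on { 'id' }: CONFLICT
  X → ε: FIRST \ {ε} = { } — this is the only nullable alternative, skip
  X → X + id: FIRST \ {ε} = { '+', 'id' } — overlaps FOLLOW(X) on { '+', 'id' }: CONFLICT

Y has no nullable alternative, so no FIRST/FOLLOW check is needed there.

So the grammar has 2 FIRST/FOLLOW conflicts (marked CONFLICT above).

Answer: Yes. X → id with FOLLOW(X) on { 'id' }; X → X '+' id with FOLLOW(X) on { '+', 'id' }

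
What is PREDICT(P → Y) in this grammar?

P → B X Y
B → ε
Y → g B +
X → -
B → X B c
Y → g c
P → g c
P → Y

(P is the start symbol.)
PREDICT(P → Y) = (FIRST(RHS) \ {ε}) ∪ (FOLLOW(P) if ε ∈ FIRST(RHS), i.e. RHS ⇒* ε)
FIRST(Y) = { 'g' }
FIRST(Y) = { 'g' }
ε ∉ FIRST(Y), so FOLLOW(P) is not added.
PREDICT(P → Y) = { 'g' }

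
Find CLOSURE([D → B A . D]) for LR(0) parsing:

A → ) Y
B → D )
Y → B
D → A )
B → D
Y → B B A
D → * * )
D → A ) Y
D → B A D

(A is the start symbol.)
{ [A → . ) Y], [B → . D )], [B → . D], [D → . * * )], [D → . A ) Y], [D → . A )], [D → . B A D], [D → B A . D] }

Start with: [D → B A . D]
  [D → B A . D] has the dot before D: add [D → . A )], [D → . * * )], [D → . A ) Y], [D → . B A D]
  [D → . A )] has the dot before A: add [A → . ) Y]
  [D → . B A D] has the dot before B: add [B → . D )], [B → . D]
No further items can be added.

CLOSURE = { [A → . ) Y], [B → . D )], [B → . D], [D → . * * )], [D → . A ) Y], [D → . A )], [D → . B A D], [D → B A . D] }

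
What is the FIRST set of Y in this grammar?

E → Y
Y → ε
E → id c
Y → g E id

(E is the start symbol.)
To compute FIRST(Y), examine every production with Y on the left-hand side, reading each right-hand side left to right until a non-nullable symbol is reached.

From Y → ε:
  - ε-production, so ε ∈ FIRST(Y)
From Y → g E id:
  - g is a terminal: add 'g' and stop

Collecting: FIRST(Y) = { 'g', ε }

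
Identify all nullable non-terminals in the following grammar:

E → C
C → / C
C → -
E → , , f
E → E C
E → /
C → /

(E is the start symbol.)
None

A non-terminal is nullable if it can derive ε (the empty string): either it has an ε-production, or it has a production whose right-hand side consists entirely of nullable non-terminals.

There are no ε-productions, so no non-terminal can derive ε.
No non-terminals are nullable.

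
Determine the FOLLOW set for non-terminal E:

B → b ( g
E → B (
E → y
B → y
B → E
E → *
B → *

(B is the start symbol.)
{ $, '(' }

In B → E: E is at the end, add FOLLOW(B)

The FOLLOW sets referred to above (computed the same way, to a fixed point):
  FOLLOW(B) = { $, '(' }

Taking the union: FOLLOW(E) = { $, '(' }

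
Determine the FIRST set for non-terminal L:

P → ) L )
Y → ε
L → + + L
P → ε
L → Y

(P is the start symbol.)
To compute FIRST(L), examine every production with L on the left-hand side, reading each right-hand side left to right until a non-nullable symbol is reached.

FIRST sets of the other non-terminals involved (by the same procedure, iterated to a fixed point):
  FIRST(Y) = { ε }

From L → + + L:
  - '+' is a terminal: add '+' and stop
From L → Y:
  - Y is a non-terminal: add FIRST(Y) \ {ε} = { }
    Y is nullable and nothing follows, so the whole right-hand side can vanish: ε ∈ FIRST(L)

Collecting: FIRST(L) = { '+', ε }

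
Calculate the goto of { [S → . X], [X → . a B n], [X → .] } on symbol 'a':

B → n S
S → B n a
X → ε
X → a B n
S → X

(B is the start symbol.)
{ [B → . n S], [X → a . B n] }

GOTO(I, 'a') = CLOSURE({ [A → αX.β] : [A → α.Xβ] ∈ I, X = 'a' })

Items with dot before 'a', with the dot advanced:
  [X → . a B n] → [X → a . B n]
Closure of the advanced items:
  [X → a . B n] has the dot before B: add [B → . n S]

GOTO = { [B → . n S], [X → a . B n] }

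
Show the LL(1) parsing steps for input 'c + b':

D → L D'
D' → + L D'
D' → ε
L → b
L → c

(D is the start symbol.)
LL(1) parsing maintains a stack (initially the start symbol over $) and the input. At each step: if the stack top is a terminal, match it against the current input token; if it is a non-terminal N, replace it with the RHS of M[N, lookahead] (the unique production whose predict set contains the lookahead).

Stack is shown with the top on the left.

Stack     Input    Action
-------------------------
D $       c + b $  output D → L D'
L D' $    c + b $  output L → c
c D' $    c + b $  match 'c'
D' $      + b $    output D' → + L D'
+ L D' $  + b $    match '+'
L D' $    b $      output L → b
b D' $    b $      match 'b'
D' $      $        output D' → ε
$         $        accept

The string is accepted.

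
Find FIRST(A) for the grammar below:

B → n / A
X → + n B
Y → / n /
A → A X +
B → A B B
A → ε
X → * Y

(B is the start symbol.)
To compute FIRST(A), examine every production with A on the left-hand side, reading each right-hand side left to right until a non-nullable symbol is reached.

FIRST sets of the other non-terminals involved (by the same procedure, iterated to a fixed point):
  FIRST(X) = { '*', '+' }

From A → A X +:
  - A is the symbol being defined: contributes nothing new
    A is nullable, so continue to the next symbol
  - X is a non-terminal: add FIRST(X) \ {ε} = { '*', '+' }
    X is not nullable, so stop
From A → ε:
  - ε-production, so ε ∈ FIRST(A)

Collecting: FIRST(A) = { '*', '+', ε }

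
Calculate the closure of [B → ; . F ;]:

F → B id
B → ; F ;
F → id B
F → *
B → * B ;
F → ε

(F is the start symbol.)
Start with: [B → ; . F ;]
  [B → ; . F ;] has the dot before F: add [F → . B id], [F → . id B], [F → . *], [F → .]
  [F → . B id] has the dot before B: add [B → . ; F ;], [B → . * B ;]
No further items can be added.

CLOSURE = { [B → . * B ;], [B → . ; F ;], [B → ; . F ;], [F → . *], [F → . B id], [F → . id B], [F → .] }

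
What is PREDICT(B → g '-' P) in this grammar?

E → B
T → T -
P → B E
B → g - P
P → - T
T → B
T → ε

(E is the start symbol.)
PREDICT(B → g '-' P) = (FIRST(RHS) \ {ε}) ∪ (FOLLOW(B) if ε ∈ FIRST(RHS), i.e. RHS ⇒* ε)
FIRST(g '-' P) = { 'g' }
ε ∉ FIRST(g '-' P), so FOLLOW(B) is not added.
PREDICT(B → g '-' P) = { 'g' }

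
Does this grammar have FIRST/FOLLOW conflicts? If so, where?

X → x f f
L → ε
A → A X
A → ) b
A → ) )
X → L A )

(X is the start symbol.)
No FIRST/FOLLOW conflicts.

Nullable non-terminals: L.
L has a nullable alternative but only one production, so nothing to check.

A, X have no nullable alternative, so no FIRST/FOLLOW check is needed there.

No FIRST/FOLLOW conflicts found.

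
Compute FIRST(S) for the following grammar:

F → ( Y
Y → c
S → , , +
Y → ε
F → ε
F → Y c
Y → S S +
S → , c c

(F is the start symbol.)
{ ',' }

From S → , , +:
  - ',' is a terminal: add ',' and stop
From S → , c c:
  - ',' is a terminal: add ',' and stop

Collecting: FIRST(S) = { ',' }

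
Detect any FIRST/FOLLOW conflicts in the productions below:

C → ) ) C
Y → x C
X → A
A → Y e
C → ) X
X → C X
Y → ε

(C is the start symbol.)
Nullable non-terminals: Y.

Y: nullable alternative(s) Y → ε; FOLLOW(Y) = { 'e' }
  Y → x C: FIRST \ {ε} = { 'x' } — disjoint from FOLLOW(Y)
  Y → ε: FIRST \ {ε} = { } — this is the only nullable alternative, skip

A, C, X have no nullable alternative, so no FIRST/FOLLOW check is needed there.

No FIRST/FOLLOW conflicts found.

Answer: No FIRST/FOLLOW conflicts.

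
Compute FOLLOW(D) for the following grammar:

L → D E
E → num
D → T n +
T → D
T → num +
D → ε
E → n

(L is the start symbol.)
To compute FOLLOW(D), find every occurrence of D on a right-hand side N → α D β: add FIRST(β) \ {ε}, and if β is empty or nullable also add FOLLOW(N). Iterate to a fixed point.

In L → D E: D is followed by E, add FIRST(E) \ {ε} = { 'n', 'num' }
In T → D: D is at the end, add FOLLOW(T)

The FOLLOW sets referred to above (computed the same way, to a fixed point):
  FOLLOW(T) = { 'n' }

Taking the union: FOLLOW(D) = { 'n', 'num' }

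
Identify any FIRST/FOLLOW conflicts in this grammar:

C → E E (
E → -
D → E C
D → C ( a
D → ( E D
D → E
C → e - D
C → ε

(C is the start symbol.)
A FIRST/FOLLOW conflict occurs when a non-terminal N has a nullable alternative N → β (β ⇒* ε) and another alternative N → α with FIRST(α) ∩ FOLLOW(N) ≠ ∅: on such a lookahead the parser cannot decide between expanding α and letting N vanish via β.

Nullable non-terminals: C.
FIRST sets used below: FIRST(E) = { '-' }

C: nullable alternative(s) C → ε; FOLLOW(C) = { $, '(' }
  C → E E (: FIRST \ {ε} = { '-' } — disjoint from FOLLOW(C)
  C → e - D: FIRST \ {ε} = { 'e' } — disjoint from FOLLOW(C)
  C → ε: FIRST \ {ε} = { } — this is the only nullable alternative, skip

D, E have no nullable alternative, so no FIRST/FOLLOW check is needed there.

No FIRST/FOLLOW conflicts found.

Answer: No FIRST/FOLLOW conflicts.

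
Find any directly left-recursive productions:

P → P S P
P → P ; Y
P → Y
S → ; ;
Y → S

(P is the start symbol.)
Yes, P is left-recursive

Direct left recursion occurs when N → N α for some non-terminal N (the right-hand side begins with the left-hand side itself).

P → P S P: LEFT RECURSIVE (starts with P)
P → P ; Y: LEFT RECURSIVE (starts with P)
P → Y: starts with Y
S → ; ;: starts with ';'
Y → S: starts with S

The grammar has direct left recursion on: P.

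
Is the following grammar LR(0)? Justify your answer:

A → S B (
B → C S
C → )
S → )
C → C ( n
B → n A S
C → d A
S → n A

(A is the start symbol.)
Augment with A' → A and build the canonical LR(0) collection (I0 = CLOSURE({[A' → . A]}), then GOTO on every symbol after a dot until no new states appear). It has 18 states:
  I0: { [A → . S B (], [A' → . A], [S → . )], [S → . n A] }  — shift
  I1: { [S → ) .] }  — reduce
  I2: { [A' → A .] }  — accept
  I3: { [A → S . B (], [B → . C S], [B → . n A S], [C → . )], [C → . C ( n], [C → . d A] }  — shift
  I4: { [A → . S B (], [S → . )], [S → . n A], [S → n . A] }  — shift
  I5: { [S → n A .] }  — reduce
  I6: { [C → ) .] }  — reduce
  I7: { [A → S B . (] }  — shift
  I8: { [B → C . S], [C → C . ( n], [S → . )], [S → . n A] }  — shift
  I9: { [A → . S B (], [C → d . A], [S → . )], [S → . n A] }  — shift
  I10: { [A → . S B (], [B → n . A S], [S → . )], [S → . n A] }  — shift
  I11: { [B → n A . S], [S → . )], [S → . n A] }  — shift
  I12: { [B → n A S .] }  — reduce
  I13: { [C → d A .] }  — reduce
  I14: { [C → C ( . n] }  — shift
  I15: { [B → C S .] }  — reduce
  I16: { [C → C ( n .] }  — reduce
  I17: { [A → S B ( .] }  — reduce

Every state is either a pure shift/goto state or contains exactly one complete item and nothing to shift — no conflicts. The grammar is LR(0).

Answer: Yes, the grammar is LR(0)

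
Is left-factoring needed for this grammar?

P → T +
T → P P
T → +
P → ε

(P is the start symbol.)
No, left-factoring is not needed

Left-factoring is needed when two productions for the same non-terminal
share a common prefix on the right-hand side.

Productions for P:
  P → T +
  P → ε
Productions for T:
  T → P P
  T → +

No common prefixes found.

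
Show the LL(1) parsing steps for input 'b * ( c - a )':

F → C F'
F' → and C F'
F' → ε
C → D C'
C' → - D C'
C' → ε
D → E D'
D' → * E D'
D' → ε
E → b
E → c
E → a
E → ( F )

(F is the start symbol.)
LL(1) parsing maintains a stack (initially the start symbol over $) and the input. At each step: if the stack top is a terminal, match it against the current input token; if it is a non-terminal N, replace it with the RHS of M[N, lookahead] (the unique production whose predict set contains the lookahead).

Stack is shown with the top on the left.

Stack                    Input            Action
------------------------------------------------
F $                      b * ( c - a ) $  output F → C F'
C F' $                   b * ( c - a ) $  output C → D C'
D C' F' $                b * ( c - a ) $  output D → E D'
E D' C' F' $             b * ( c - a ) $  output E → b
b D' C' F' $             b * ( c - a ) $  match 'b'
D' C' F' $               * ( c - a ) $    output D' → * E D'
* E D' C' F' $           * ( c - a ) $    match '*'
E D' C' F' $             ( c - a ) $      output E → ( F )
( F ) D' C' F' $         ( c - a ) $      match '('
F ) D' C' F' $           c - a ) $        output F → C F'
C F' ) D' C' F' $        c - a ) $        output C → D C'
D C' F' ) D' C' F' $     c - a ) $        output D → E D'
E D' C' F' ) D' C' F' $  c - a ) $        output E → c
c D' C' F' ) D' C' F' $  c - a ) $        match 'c'
D' C' F' ) D' C' F' $    - a ) $          output D' → ε
C' F' ) D' C' F' $       - a ) $          output C' → - D C'
- D C' F' ) D' C' F' $   - a ) $          match '-'
D C' F' ) D' C' F' $     a ) $            output D → E D'
E D' C' F' ) D' C' F' $  a ) $            output E → a
a D' C' F' ) D' C' F' $  a ) $            match 'a'
D' C' F' ) D' C' F' $    ) $              output D' → ε
C' F' ) D' C' F' $       ) $              output C' → ε
F' ) D' C' F' $          ) $              output F' → ε
) D' C' F' $             ) $              match ')'
D' C' F' $               $                output D' → ε
C' F' $                  $                output C' → ε
F' $                     $                output F' → ε
$                        $                accept

The string is accepted.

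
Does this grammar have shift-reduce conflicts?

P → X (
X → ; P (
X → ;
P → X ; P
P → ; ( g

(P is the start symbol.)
Yes — I1: [X → ; .] vs [P → . ; ( g]

Augment with P' → P and build the canonical LR(0) collection (I0 = CLOSURE({[P' → . P]}), then GOTO on every symbol after a dot until no new states appear). It has 11 states:
  I0: { [P → . ; ( g], [P → . X (], [P → . X ; P], [P' → . P], [X → . ; P (], [X → . ;] }  — shift
  I1: { [P → . ; ( g], [P → . X (], [P → . X ; P], [P → ; . ( g], [X → . ; P (], [X → . ;], [X → ; . P (], [X → ; .] }  — shift, reduce
  I2: { [P' → P .] }  — accept
  I3: { [P → X . (], [P → X . ; P] }  — shift
  I4: { [P → X ( .] }  — reduce
  I5: { [P → . ; ( g], [P → . X (], [P → . X ; P], [P → X ; . P], [X → . ; P (], [X → . ;] }  — shift
  I6: { [P → X ; P .] }  — reduce
  I7: { [P → ; ( . g] }  — shift
  I8: { [X → ; P . (] }  — shift
  I9: { [X → ; P ( .] }  — reduce
  I10: { [P → ; ( g .] }  — reduce

I1 contains reduce item [X → ; .] and shift items [P → . ; ( g], [P → ; . ( g], [X → . ;], [X → . ; P (] — shift-reduce conflict.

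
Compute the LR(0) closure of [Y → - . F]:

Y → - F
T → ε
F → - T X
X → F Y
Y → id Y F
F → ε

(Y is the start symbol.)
Start with: [Y → - . F]
  [Y → - . F] has the dot before F: add [F → . - T X], [F → .]
No further items can be added.

CLOSURE = { [F → . - T X], [F → .], [Y → - . F] }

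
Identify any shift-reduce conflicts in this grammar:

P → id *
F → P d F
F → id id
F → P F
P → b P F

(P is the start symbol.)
No shift-reduce conflicts

Augment with P' → P and build the canonical LR(0) collection (I0 = CLOSURE({[P' → . P]}), then GOTO on every symbol after a dot until no new states appear). It has 13 states:
  I0: { [P → . b P F], [P → . id *], [P' → . P] }  — shift
  I1: { [P' → P .] }  — accept
  I2: { [P → . b P F], [P → . id *], [P → b . P F] }  — shift
  I3: { [P → id . *] }  — shift
  I4: { [P → id * .] }  — reduce
  I5: { [F → . P F], [F → . P d F], [F → . id id], [P → . b P F], [P → . id *], [P → b P . F] }  — shift
  I6: { [P → b P F .] }  — reduce
  I7: { [F → . P F], [F → . P d F], [F → . id id], [F → P . F], [F → P . d F], [P → . b P F], [P → . id *] }  — shift
  I8: { [F → id . id], [P → id . *] }  — shift
  I9: { [F → id id .] }  — reduce
  I10: { [F → P F .] }  — reduce
  I11: { [F → . P F], [F → . P d F], [F → . id id], [F → P d . F], [P → . b P F], [P → . id *] }  — shift
  I12: { [F → P d F .] }  — reduce

No state contains both a complete item and a shift item.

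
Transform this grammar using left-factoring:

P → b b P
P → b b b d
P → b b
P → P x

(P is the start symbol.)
P → b b P'
P' → P
P' → b d
P' → ε
P → P x

Left-factoring transforms A → αβ₁ | αβ₂ into A → αA' and A' → β₁ | β₂
(α is the longest common prefix among the alternatives). Repeat until
no nonterminal has two alternatives with a common prefix.

Round 1: P has alternatives sharing prefix 'b b'. Introduce P': P → b b P'
  Add: P' → P
  Add: P' → b d
  Add: P' → ε

No remaining common prefixes — done.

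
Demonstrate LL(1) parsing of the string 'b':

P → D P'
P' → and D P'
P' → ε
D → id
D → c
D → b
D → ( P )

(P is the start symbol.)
LL(1) parsing maintains a stack (initially the start symbol over $) and the input. At each step: if the stack top is a terminal, match it against the current input token; if it is a non-terminal N, replace it with the RHS of M[N, lookahead] (the unique production whose predict set contains the lookahead).

Stack is shown with the top on the left.

Stack   Input  Action
---------------------
P $     b $    output P → D P'
D P' $  b $    output D → b
b P' $  b $    match 'b'
P' $    $      output P' → ε
$       $      accept

The string is accepted.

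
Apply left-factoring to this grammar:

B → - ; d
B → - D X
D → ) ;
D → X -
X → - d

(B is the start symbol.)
Left-factoring transforms A → αβ₁ | αβ₂ into A → αA' and A' → β₁ | β₂
(α is the longest common prefix among the alternatives). Repeat until
no nonterminal has two alternatives with a common prefix.

Round 1: B has alternatives sharing prefix '-'. Introduce B': B → - B'
  Add: B' → ; d
  Add: B' → D X

No remaining common prefixes — done.

Resulting grammar:
B → - B'
B' → ; d
B' → D X
D → ) ;
D → X -
X → - d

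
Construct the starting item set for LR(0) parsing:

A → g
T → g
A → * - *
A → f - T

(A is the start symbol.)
{ [A → . * - *], [A → . f - T], [A → . g], [A' → . A] }

First, augment the grammar with A' → A
I₀ = CLOSURE({ [A' → . A] }):
  [A' → . A] has the dot before A: add [A → . g], [A → . * - *], [A → . f - T]
No further items can be added.

I₀ = { [A → . * - *], [A → . f - T], [A → . g], [A' → . A] }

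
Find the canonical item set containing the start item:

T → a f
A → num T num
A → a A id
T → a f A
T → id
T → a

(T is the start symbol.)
First, augment the grammar with T' → T
I₀ = CLOSURE({ [T' → . T] }):
  [T' → . T] has the dot before T: add [T → . a f], [T → . a f A], [T → . id], [T → . a]
No further items can be added.

I₀ = { [T → . a f A], [T → . a f], [T → . a], [T → . id], [T' → . T] }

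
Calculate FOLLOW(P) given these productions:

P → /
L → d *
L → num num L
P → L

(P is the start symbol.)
To compute FOLLOW(P), find every occurrence of P on a right-hand side N → α P β: add FIRST(β) \ {ε}, and if β is empty or nullable also add FOLLOW(N). Iterate to a fixed point.

P is the start symbol, so $ ∈ FOLLOW(P).
P does not occur on any right-hand side.

Taking the union: FOLLOW(P) = { $ }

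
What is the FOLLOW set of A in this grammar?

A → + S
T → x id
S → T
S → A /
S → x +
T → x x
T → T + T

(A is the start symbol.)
{ $, '/' }

A is the start symbol, so $ ∈ FOLLOW(A).
In S → A /: A is followed by '/', add FIRST('/') \ {ε} = { '/' }

Taking the union: FOLLOW(A) = { $, '/' }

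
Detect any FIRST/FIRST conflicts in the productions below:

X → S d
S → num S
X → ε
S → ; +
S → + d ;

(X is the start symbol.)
No FIRST/FIRST conflicts.

A FIRST/FIRST conflict occurs when two productions N → α and N → β for the same non-terminal have FIRST(α) ∩ FIRST(β) ≠ ∅ (with ε ∈ FIRST of a nullable right-hand side, so two nullable alternatives also conflict).

FIRST sets of the non-terminals at (or reachable through a nullable prefix from) the front of some alternative:
  FIRST(S) = { '+', ';', 'num' }

Productions for X:
  X → S d: FIRST = { '+', ';', 'num' }
  X → ε: FIRST = { ε }
Productions for S:
  S → num S: FIRST = { 'num' }
  S → ; +: FIRST = { ';' }
  S → + d ;: FIRST = { '+' }

All alternatives of each non-terminal have pairwise disjoint FIRST sets.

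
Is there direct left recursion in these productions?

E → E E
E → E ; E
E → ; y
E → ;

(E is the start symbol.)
Direct left recursion occurs when N → N α for some non-terminal N (the right-hand side begins with the left-hand side itself).

E → E E: LEFT RECURSIVE (starts with E)
E → E ; E: LEFT RECURSIVE (starts with E)
E → ; y: starts with ';'
E → ;: starts with ';'

The grammar has direct left recursion on: E.

Answer: Yes, E is left-recursive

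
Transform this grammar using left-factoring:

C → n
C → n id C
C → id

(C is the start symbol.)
C → n C'
C' → ε
C' → id C
C → id

Left-factoring transforms A → αβ₁ | αβ₂ into A → αA' and A' → β₁ | β₂
(α is the longest common prefix among the alternatives). Repeat until
no nonterminal has two alternatives with a common prefix.

Round 1: C has alternatives sharing prefix 'n'. Introduce C': C → n C'
  Add: C' → ε
  Add: C' → id C

No remaining common prefixes — done.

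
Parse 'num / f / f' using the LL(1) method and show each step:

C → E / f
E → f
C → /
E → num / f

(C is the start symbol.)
Stack is shown with the top on the left.

Stack          Input          Action
------------------------------------
C $            num / f / f $  output C → E / f
E / f $        num / f / f $  output E → num / f
num / f / f $  num / f / f $  match 'num'
/ f / f $      / f / f $      match '/'
f / f $        f / f $        match 'f'
/ f $          / f $          match '/'
f $            f $            match 'f'
$              $              accept

The string is accepted.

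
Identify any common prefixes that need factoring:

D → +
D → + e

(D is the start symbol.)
Yes, D has productions with common prefix '+'

Left-factoring is needed when two productions for the same non-terminal
share a common prefix on the right-hand side.

Productions for D:
  D → +
  D → + e

Found common prefix '+' in productions for D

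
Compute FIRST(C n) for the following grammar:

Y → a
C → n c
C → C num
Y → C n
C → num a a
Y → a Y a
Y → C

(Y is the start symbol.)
{ 'n', 'num' }

FIRST sets of the non-terminals involved (from the grammar, by fixed-point iteration):
  FIRST(C) = { 'n', 'num' }

To compute FIRST(C n), process the symbols left to right:
Symbol C is a non-terminal. Add FIRST(C) \ {ε} = { 'n', 'num' }
C is not nullable (ε ∉ FIRST(C)), so stop here.
FIRST(C n) = { 'n', 'num' }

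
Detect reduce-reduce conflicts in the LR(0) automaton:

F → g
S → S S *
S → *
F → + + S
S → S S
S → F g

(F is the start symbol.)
A reduce-reduce conflict occurs when an LR(0) state has two complete items [A → α .] and [B → β .] — both call for a reduction, and with no lookahead the parser cannot choose between them.

Augment with F' → F and build the canonical LR(0) collection (I0 = CLOSURE({[F' → . F]}), then GOTO on every symbol after a dot until no new states appear). It has 11 states:
  I0: { [F → . + + S], [F → . g], [F' → . F] }  — shift
  I1: { [F → + . + S] }  — shift
  I2: { [F' → F .] }  — accept
  I3: { [F → g .] }  — reduce
  I4: { [F → + + . S], [F → . + + S], [F → . g], [S → . *], [S → . F g], [S → . S S *], [S → . S S] }  — shift
  I5: { [S → * .] }  — reduce
  I6: { [S → F . g] }  — shift
  I7: { [F → + + S .], [F → . + + S], [F → . g], [S → . *], [S → . F g], [S → . S S *], [S → . S S], [S → S . S *], [S → S . S] }  — shift, reduce
  I8: { [F → . + + S], [F → . g], [S → . *], [S → . F g], [S → . S S *], [S → . S S], [S → S . S *], [S → S . S], [S → S S . *], [S → S S .] }  — shift, reduce
  I9: { [S → * .], [S → S S * .] }  — 2 reduces
  I10: { [S → F g .] }  — reduce

I9 contains complete items [S → * .], [S → S S * .] — reduce-reduce conflict.

Answer: Yes — I9: [S → * .] vs [S → S S * .]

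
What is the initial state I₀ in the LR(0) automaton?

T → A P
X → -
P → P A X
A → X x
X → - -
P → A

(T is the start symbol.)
{ [A → . X x], [T → . A P], [T' → . T], [X → . - -], [X → . -] }

First, augment the grammar with T' → T
I₀ = CLOSURE({ [T' → . T] }):
  [T' → . T] has the dot before T: add [T → . A P]
  [T → . A P] has the dot before A: add [A → . X x]
  [A → . X x] has the dot before X: add [X → . -], [X → . - -]
No further items can be added.

I₀ = { [A → . X x], [T → . A P], [T' → . T], [X → . - -], [X → . -] }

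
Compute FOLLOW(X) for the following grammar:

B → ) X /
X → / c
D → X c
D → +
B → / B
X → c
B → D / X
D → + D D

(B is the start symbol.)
{ $, '/', 'c' }

In B → ) X /: X is followed by '/', add FIRST('/') \ {ε} = { '/' }
In D → X c: X is followed by c, add FIRST(c) \ {ε} = { 'c' }
In B → D / X: X is at the end, add FOLLOW(B)

The FOLLOW sets referred to above (computed the same way, to a fixed point):
  FOLLOW(B) = { $ }

Taking the union: FOLLOW(X) = { $, '/', 'c' }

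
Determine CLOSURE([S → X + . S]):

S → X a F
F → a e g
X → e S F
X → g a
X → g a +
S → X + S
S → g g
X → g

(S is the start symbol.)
To compute CLOSURE, for each item [A → α.Bβ] where B is a non-terminal, add [B → .γ] for all productions B → γ; repeat for the newly added items until nothing changes.

Start with: [S → X + . S]
  [S → X + . S] has the dot before S: add [S → . X a F], [S → . X + S], [S → . g g]
  [S → . X a F] has the dot before X: add [X → . e S F], [X → . g a], [X → . g a +], [X → . g]
No further items can be added.

CLOSURE = { [S → . X + S], [S → . X a F], [S → . g g], [S → X + . S], [X → . e S F], [X → . g a +], [X → . g a], [X → . g] }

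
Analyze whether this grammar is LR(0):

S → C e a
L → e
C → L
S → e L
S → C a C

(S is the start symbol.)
No. Shift-reduce conflict between [L → e .] and [L → . e]

A grammar is LR(0) if no state in the canonical LR(0) collection has:
  - both a shift item (dot before a terminal) and a complete item (shift-reduce conflict), or
  - two or more complete items (reduce-reduce conflict; the accept item [S' → S .] counts as a complete item here).

Augment with S' → S and build the canonical LR(0) collection (I0 = CLOSURE({[S' → . S]}), then GOTO on every symbol after a dot until no new states appear). It has 11 states:
  I0: { [C → . L], [L → . e], [S → . C a C], [S → . C e a], [S → . e L], [S' → . S] }  — shift
  I1: { [S → C . a C], [S → C . e a] }  — shift
  I2: { [C → L .] }  — reduce
  I3: { [S' → S .] }  — accept
  I4: { [L → . e], [L → e .], [S → e . L] }  — shift, reduce
  I5: { [S → e L .] }  — reduce
  I6: { [L → e .] }  — reduce
  I7: { [C → . L], [L → . e], [S → C a . C] }  — shift
  I8: { [S → C e . a] }  — shift
  I9: { [S → C e a .] }  — reduce
  I10: { [S → C a C .] }  — reduce

Conflict in state I4:
  Shift-reduce conflict between [L → e .] and [L → . e]
So the grammar is NOT LR(0).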